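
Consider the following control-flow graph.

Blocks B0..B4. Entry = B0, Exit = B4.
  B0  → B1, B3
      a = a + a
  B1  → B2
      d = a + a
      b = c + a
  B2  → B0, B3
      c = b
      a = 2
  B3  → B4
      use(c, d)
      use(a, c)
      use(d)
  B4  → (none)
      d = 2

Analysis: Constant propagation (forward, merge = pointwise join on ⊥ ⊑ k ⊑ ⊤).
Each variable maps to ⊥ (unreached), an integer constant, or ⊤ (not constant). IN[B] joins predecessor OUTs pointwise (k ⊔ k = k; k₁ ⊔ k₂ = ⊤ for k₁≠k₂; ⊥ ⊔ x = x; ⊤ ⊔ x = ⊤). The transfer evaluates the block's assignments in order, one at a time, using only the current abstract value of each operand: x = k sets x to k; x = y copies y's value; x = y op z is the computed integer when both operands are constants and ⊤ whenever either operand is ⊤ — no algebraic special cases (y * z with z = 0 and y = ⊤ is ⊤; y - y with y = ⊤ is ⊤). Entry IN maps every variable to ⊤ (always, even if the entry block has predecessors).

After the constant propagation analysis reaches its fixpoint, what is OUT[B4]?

Fixpoint table:
  B0:   IN=(all ⊤)   OUT=(all ⊤)
  B1:   IN=(all ⊤)   OUT=(all ⊤)
  B2:   IN=(all ⊤)   OUT={a:2; rest ⊤}
  B3:   IN=(all ⊤)   OUT=(all ⊤)
  B4:   IN=(all ⊤)   OUT={d:2; rest ⊤}

Merge at B4: IN[B4] = OUT[B3] = {a: ⊤, b: ⊤, c: ⊤, d: ⊤, e: ⊤, f: ⊤}
Applying B4's transfer function to that IN value gives OUT[B4] (row B4 above).

Answer: {a: ⊤, b: ⊤, c: ⊤, d: 2, e: ⊤, f: ⊤}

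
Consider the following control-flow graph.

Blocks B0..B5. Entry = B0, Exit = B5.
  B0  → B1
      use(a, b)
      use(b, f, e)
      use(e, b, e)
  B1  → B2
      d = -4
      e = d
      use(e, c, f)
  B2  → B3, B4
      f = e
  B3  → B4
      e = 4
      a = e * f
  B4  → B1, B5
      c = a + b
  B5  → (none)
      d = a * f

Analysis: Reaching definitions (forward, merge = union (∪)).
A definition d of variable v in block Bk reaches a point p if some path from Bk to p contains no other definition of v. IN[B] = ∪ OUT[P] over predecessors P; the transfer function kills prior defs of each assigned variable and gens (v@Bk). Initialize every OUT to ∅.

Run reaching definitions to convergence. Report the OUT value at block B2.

Fixpoint table:
  B0:  IN={}  OUT={}
  B1:  IN={a@B3, c@B4, d@B1, e@B1, e@B3, f@B2}  OUT={a@B3, c@B4, d@B1, e@B1, f@B2}
  B2:  IN={a@B3, c@B4, d@B1, e@B1, f@B2}  OUT={a@B3, c@B4, d@B1, e@B1, f@B2}
  B3:  IN={a@B3, c@B4, d@B1, e@B1, f@B2}  OUT={a@B3, c@B4, d@B1, e@B3, f@B2}
  B4:  IN={a@B3, c@B4, d@B1, e@B1, e@B3, f@B2}  OUT={a@B3, c@B4, d@B1, e@B1, e@B3, f@B2}
  B5:  IN={a@B3, c@B4, d@B1, e@B1, e@B3, f@B2}  OUT={a@B3, c@B4, d@B5, e@B1, e@B3, f@B2}

Merge at B2: IN[B2] = OUT[B1] = {a@B3, c@B4, d@B1, e@B1, f@B2}
Applying B2's transfer function to that IN value gives OUT[B2] (row B2 above).

Answer: {a@B3, c@B4, d@B1, e@B1, f@B2}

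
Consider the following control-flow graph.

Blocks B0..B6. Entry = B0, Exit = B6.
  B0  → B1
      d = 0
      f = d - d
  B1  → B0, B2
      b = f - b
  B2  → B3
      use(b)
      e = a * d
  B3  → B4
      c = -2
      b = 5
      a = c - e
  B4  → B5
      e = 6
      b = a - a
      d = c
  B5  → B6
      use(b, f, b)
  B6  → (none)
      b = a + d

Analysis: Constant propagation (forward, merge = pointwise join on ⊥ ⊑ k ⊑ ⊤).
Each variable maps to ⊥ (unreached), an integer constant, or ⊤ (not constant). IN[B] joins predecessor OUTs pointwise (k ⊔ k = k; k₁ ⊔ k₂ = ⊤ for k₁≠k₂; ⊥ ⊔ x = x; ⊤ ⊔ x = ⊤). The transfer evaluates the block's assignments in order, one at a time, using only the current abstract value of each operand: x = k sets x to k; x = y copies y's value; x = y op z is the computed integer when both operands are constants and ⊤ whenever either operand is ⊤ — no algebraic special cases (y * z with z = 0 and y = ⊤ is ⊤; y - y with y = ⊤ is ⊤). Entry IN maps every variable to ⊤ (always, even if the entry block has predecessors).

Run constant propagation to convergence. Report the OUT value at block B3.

Per-block solution:
  B0:  IN=(all ⊤)  OUT={d:0, f:0; rest ⊤}
  B1:  IN={d:0, f:0; rest ⊤}  OUT={d:0, f:0; rest ⊤}
  B2:  IN={d:0, f:0; rest ⊤}  OUT={d:0, f:0; rest ⊤}
  B3:  IN={d:0, f:0; rest ⊤}  OUT={b:5, c:-2, d:0, f:0; rest ⊤}
  B4:  IN={b:5, c:-2, d:0, f:0; rest ⊤}  OUT={c:-2, d:-2, e:6, f:0; rest ⊤}
  B5:  IN={c:-2, d:-2, e:6, f:0; rest ⊤}  OUT={c:-2, d:-2, e:6, f:0; rest ⊤}
  B6:  IN={c:-2, d:-2, e:6, f:0; rest ⊤}  OUT={c:-2, d:-2, e:6, f:0; rest ⊤}

Merge at B3: IN[B3] = OUT[B2] = {a: ⊤, b: ⊤, c: ⊤, d: 0, e: ⊤, f: 0}
Applying B3's transfer function to that IN value gives OUT[B3] (row B3 above).

Answer: {a: ⊤, b: 5, c: -2, d: 0, e: ⊤, f: 0}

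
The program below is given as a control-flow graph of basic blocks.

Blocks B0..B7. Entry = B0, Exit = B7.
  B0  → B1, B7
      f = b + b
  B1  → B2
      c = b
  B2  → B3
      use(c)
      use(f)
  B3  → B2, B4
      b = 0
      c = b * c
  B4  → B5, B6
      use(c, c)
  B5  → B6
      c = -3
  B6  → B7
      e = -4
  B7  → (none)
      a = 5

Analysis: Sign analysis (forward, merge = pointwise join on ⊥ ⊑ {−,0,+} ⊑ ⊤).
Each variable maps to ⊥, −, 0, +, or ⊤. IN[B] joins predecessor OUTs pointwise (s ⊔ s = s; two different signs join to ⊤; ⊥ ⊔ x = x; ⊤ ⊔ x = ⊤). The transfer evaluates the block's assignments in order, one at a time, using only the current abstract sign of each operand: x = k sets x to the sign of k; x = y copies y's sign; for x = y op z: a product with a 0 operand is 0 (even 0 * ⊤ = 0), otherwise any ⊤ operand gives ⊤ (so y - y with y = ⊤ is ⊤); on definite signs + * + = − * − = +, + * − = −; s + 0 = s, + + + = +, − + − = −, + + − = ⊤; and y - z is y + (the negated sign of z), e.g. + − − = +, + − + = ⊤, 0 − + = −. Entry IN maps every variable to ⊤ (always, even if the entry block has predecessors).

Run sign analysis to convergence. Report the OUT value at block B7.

Answer: {a: +, b: ⊤, c: ⊤, d: ⊤, e: ⊤, f: ⊤}

Working:
Converged values:
  B0:   IN=(all ⊤)   OUT=(all ⊤)
  B1:   IN=(all ⊤)   OUT=(all ⊤)
  B2:   IN=(all ⊤)   OUT=(all ⊤)
  B3:   IN=(all ⊤)   OUT={b:0, c:0; rest ⊤}
  B4:   IN={b:0, c:0; rest ⊤}   OUT={b:0, c:0; rest ⊤}
  B5:   IN={b:0, c:0; rest ⊤}   OUT={b:0, c:-; rest ⊤}
  B6:   IN={b:0; rest ⊤}   OUT={b:0, e:-; rest ⊤}
  B7:   IN=(all ⊤)   OUT={a:+; rest ⊤}

Merge at B7: IN[B7] = OUT[B0] ⊔ OUT[B6] = {a: ⊤, b: ⊤, c: ⊤, d: ⊤, e: ⊤, f: ⊤}
Applying B7's transfer function to that IN value gives OUT[B7] (row B7 above).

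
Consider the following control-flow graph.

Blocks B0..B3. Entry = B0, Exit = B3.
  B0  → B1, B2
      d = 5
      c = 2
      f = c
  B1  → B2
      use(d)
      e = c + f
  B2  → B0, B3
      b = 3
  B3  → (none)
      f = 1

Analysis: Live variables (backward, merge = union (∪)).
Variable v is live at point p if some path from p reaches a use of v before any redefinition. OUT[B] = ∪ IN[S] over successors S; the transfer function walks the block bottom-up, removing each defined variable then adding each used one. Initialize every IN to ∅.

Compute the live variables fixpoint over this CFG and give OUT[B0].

Answer: {c, d, f}

Derivation:
Fixpoint table:
  B0:   IN={}   OUT={c, d, f}
  B1:   IN={c, d, f}   OUT={}
  B2:   IN={}   OUT={}
  B3:   IN={}   OUT={}

Merge at B0: OUT[B0] = IN[B1] ⊔ IN[B2] = {c, d, f}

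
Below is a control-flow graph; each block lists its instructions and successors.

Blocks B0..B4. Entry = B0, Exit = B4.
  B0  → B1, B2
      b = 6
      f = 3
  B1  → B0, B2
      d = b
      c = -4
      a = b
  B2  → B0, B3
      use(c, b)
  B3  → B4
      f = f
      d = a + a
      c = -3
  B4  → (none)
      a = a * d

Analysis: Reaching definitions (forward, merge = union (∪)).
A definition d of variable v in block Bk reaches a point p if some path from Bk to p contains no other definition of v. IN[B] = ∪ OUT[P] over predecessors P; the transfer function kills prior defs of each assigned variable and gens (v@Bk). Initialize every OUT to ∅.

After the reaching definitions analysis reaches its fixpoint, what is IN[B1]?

Converged values:
  B0:   IN={a@B1, b@B0, c@B1, d@B1, f@B0}   OUT={a@B1, b@B0, c@B1, d@B1, f@B0}
  B1:   IN={a@B1, b@B0, c@B1, d@B1, f@B0}   OUT={a@B1, b@B0, c@B1, d@B1, f@B0}
  B2:   IN={a@B1, b@B0, c@B1, d@B1, f@B0}   OUT={a@B1, b@B0, c@B1, d@B1, f@B0}
  B3:   IN={a@B1, b@B0, c@B1, d@B1, f@B0}   OUT={a@B1, b@B0, c@B3, d@B3, f@B3}
  B4:   IN={a@B1, b@B0, c@B3, d@B3, f@B3}   OUT={a@B4, b@B0, c@B3, d@B3, f@B3}

Merge at B1: IN[B1] = OUT[B0] = {a@B1, b@B0, c@B1, d@B1, f@B0}

Answer: {a@B1, b@B0, c@B1, d@B1, f@B0}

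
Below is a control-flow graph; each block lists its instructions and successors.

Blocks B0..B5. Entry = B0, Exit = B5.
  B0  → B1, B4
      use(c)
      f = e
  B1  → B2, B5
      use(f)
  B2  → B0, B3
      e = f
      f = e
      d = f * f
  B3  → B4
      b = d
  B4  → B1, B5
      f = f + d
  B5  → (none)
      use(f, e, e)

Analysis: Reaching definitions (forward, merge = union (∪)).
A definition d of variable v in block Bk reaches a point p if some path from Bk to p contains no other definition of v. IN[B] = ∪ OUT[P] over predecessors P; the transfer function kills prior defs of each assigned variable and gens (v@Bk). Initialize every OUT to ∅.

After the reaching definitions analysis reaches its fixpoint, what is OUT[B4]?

Answer: {b@B3, d@B2, e@B2, f@B4}

Working:
Fixpoint table:
  B0:  IN={b@B3, d@B2, e@B2, f@B2}  OUT={b@B3, d@B2, e@B2, f@B0}
  B1:  IN={b@B3, d@B2, e@B2, f@B0, f@B4}  OUT={b@B3, d@B2, e@B2, f@B0, f@B4}
  B2:  IN={b@B3, d@B2, e@B2, f@B0, f@B4}  OUT={b@B3, d@B2, e@B2, f@B2}
  B3:  IN={b@B3, d@B2, e@B2, f@B2}  OUT={b@B3, d@B2, e@B2, f@B2}
  B4:  IN={b@B3, d@B2, e@B2, f@B0, f@B2}  OUT={b@B3, d@B2, e@B2, f@B4}
  B5:  IN={b@B3, d@B2, e@B2, f@B0, f@B4}  OUT={b@B3, d@B2, e@B2, f@B0, f@B4}

Merge at B4: IN[B4] = OUT[B0] ⊔ OUT[B3] = {b@B3, d@B2, e@B2, f@B0, f@B2}
Applying B4's transfer function to that IN value gives OUT[B4] (row B4 above).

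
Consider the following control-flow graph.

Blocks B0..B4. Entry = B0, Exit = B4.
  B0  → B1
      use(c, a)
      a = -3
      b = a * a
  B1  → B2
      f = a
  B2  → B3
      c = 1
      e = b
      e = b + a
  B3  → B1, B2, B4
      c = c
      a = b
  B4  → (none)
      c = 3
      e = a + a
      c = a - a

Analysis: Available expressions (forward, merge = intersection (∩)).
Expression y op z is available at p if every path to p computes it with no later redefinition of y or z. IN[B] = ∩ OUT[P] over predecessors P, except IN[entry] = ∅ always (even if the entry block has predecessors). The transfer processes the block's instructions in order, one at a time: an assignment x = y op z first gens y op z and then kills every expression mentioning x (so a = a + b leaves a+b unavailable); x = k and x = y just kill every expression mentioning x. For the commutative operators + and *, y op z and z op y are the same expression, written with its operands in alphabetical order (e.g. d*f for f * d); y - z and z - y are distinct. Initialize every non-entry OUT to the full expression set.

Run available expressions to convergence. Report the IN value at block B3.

Converged values:
  B0:  IN={}  OUT={a*a}
  B1:  IN={}  OUT={}
  B2:  IN={}  OUT={a+b}
  B3:  IN={a+b}  OUT={}
  B4:  IN={}  OUT={a+a, a-a}

Merge at B3: IN[B3] = OUT[B2] = {a+b}

Answer: {a+b}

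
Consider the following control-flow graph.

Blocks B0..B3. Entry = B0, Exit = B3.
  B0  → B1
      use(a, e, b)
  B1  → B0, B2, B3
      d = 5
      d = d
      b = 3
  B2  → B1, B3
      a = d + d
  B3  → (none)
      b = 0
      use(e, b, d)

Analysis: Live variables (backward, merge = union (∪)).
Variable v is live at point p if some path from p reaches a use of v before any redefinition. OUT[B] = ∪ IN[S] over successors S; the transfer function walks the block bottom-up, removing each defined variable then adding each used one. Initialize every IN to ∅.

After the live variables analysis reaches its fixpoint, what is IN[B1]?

Answer: {a, e}

Trace:
Converged values:
  B0:  IN={a, b, e}  OUT={a, e}
  B1:  IN={a, e}  OUT={a, b, d, e}
  B2:  IN={d, e}  OUT={a, d, e}
  B3:  IN={d, e}  OUT={}

Merge at B1: OUT[B1] = IN[B0] ⊔ IN[B2] ⊔ IN[B3] = {a, b, d, e}
Applying B1's transfer function to that OUT value gives IN[B1] (row B1 above).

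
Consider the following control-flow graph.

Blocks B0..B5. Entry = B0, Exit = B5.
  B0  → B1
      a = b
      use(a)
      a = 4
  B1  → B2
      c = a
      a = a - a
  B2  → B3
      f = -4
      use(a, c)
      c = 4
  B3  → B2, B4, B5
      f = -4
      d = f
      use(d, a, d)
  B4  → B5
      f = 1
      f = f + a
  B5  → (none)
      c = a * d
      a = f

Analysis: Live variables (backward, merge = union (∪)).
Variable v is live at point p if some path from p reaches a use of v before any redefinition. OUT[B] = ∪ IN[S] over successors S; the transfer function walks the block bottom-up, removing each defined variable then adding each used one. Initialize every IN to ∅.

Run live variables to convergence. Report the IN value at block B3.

Per-block solution:
  B0:   IN={b}   OUT={a}
  B1:   IN={a}   OUT={a, c}
  B2:   IN={a, c}   OUT={a, c}
  B3:   IN={a, c}   OUT={a, c, d, f}
  B4:   IN={a, d}   OUT={a, d, f}
  B5:   IN={a, d, f}   OUT={}

Merge at B3: OUT[B3] = IN[B2] ⊔ IN[B4] ⊔ IN[B5] = {a, c, d, f}
Applying B3's transfer function to that OUT value gives IN[B3] (row B3 above).

Answer: {a, c}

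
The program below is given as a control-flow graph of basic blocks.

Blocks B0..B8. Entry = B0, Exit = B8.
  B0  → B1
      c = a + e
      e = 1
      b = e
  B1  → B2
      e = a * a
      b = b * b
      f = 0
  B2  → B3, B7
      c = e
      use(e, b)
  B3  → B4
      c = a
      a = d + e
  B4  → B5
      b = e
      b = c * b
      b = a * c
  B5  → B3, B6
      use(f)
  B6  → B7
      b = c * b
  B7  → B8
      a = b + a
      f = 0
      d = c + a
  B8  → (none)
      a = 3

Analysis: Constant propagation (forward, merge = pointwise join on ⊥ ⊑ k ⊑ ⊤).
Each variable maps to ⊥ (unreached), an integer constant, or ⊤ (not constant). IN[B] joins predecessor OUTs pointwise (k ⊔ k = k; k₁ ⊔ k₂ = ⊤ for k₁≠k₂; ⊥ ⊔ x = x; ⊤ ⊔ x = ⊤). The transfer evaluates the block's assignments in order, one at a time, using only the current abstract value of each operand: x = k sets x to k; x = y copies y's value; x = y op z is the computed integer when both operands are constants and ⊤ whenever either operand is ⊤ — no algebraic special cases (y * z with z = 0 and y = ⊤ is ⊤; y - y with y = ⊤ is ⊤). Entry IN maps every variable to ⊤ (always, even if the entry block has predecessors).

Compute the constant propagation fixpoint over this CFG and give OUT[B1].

Per-block solution:
  B0:  IN=(all ⊤)  OUT={b:1, e:1; rest ⊤}
  B1:  IN={b:1, e:1; rest ⊤}  OUT={b:1, f:0; rest ⊤}
  B2:  IN={b:1, f:0; rest ⊤}  OUT={b:1, f:0; rest ⊤}
  B3:  IN={f:0; rest ⊤}  OUT={f:0; rest ⊤}
  B4:  IN={f:0; rest ⊤}  OUT={f:0; rest ⊤}
  B5:  IN={f:0; rest ⊤}  OUT={f:0; rest ⊤}
  B6:  IN={f:0; rest ⊤}  OUT={f:0; rest ⊤}
  B7:  IN={f:0; rest ⊤}  OUT={f:0; rest ⊤}
  B8:  IN={f:0; rest ⊤}  OUT={a:3, f:0; rest ⊤}

Merge at B1: IN[B1] = OUT[B0] = {a: ⊤, b: 1, c: ⊤, d: ⊤, e: 1, f: ⊤}
Applying B1's transfer function to that IN value gives OUT[B1] (row B1 above).

Answer: {a: ⊤, b: 1, c: ⊤, d: ⊤, e: ⊤, f: 0}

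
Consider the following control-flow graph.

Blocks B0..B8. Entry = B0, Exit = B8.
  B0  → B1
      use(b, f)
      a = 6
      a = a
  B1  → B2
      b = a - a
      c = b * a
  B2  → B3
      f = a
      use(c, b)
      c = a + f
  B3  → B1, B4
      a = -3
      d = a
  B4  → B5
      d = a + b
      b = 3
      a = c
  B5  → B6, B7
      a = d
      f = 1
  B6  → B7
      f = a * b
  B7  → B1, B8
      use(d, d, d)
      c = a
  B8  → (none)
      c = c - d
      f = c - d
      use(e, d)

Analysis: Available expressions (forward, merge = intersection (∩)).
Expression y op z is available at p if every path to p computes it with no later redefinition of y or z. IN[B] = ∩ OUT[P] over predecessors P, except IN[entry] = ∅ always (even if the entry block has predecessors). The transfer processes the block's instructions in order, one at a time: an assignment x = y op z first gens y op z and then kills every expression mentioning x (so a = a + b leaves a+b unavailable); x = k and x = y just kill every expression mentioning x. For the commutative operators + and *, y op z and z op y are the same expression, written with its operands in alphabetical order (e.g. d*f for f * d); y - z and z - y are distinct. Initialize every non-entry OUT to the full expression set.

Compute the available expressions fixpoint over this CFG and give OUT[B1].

Converged values:
  B0:   IN={}   OUT={}
  B1:   IN={}   OUT={a*b, a-a}
  B2:   IN={a*b, a-a}   OUT={a*b, a+f, a-a}
  B3:   IN={a*b, a+f, a-a}   OUT={}
  B4:   IN={}   OUT={}
  B5:   IN={}   OUT={}
  B6:   IN={}   OUT={a*b}
  B7:   IN={}   OUT={}
  B8:   IN={}   OUT={c-d}

Merge at B1: IN[B1] = OUT[B0] ∩ OUT[B3] ∩ OUT[B7] = {}
Applying B1's transfer function to that IN value gives OUT[B1] (row B1 above).

Answer: {a*b, a-a}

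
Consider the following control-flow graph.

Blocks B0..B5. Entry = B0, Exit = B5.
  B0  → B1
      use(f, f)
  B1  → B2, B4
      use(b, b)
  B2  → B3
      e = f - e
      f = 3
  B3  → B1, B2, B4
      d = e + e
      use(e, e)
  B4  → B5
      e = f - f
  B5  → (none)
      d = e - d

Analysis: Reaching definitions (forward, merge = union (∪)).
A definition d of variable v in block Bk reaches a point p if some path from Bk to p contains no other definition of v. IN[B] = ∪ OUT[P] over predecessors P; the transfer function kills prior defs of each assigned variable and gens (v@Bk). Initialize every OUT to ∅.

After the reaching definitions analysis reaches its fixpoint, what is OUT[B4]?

Converged values:
  B0:  IN={}  OUT={}
  B1:  IN={d@B3, e@B2, f@B2}  OUT={d@B3, e@B2, f@B2}
  B2:  IN={d@B3, e@B2, f@B2}  OUT={d@B3, e@B2, f@B2}
  B3:  IN={d@B3, e@B2, f@B2}  OUT={d@B3, e@B2, f@B2}
  B4:  IN={d@B3, e@B2, f@B2}  OUT={d@B3, e@B4, f@B2}
  B5:  IN={d@B3, e@B4, f@B2}  OUT={d@B5, e@B4, f@B2}

Merge at B4: IN[B4] = OUT[B1] ⊔ OUT[B3] = {d@B3, e@B2, f@B2}
Applying B4's transfer function to that IN value gives OUT[B4] (row B4 above).

Answer: {d@B3, e@B4, f@B2}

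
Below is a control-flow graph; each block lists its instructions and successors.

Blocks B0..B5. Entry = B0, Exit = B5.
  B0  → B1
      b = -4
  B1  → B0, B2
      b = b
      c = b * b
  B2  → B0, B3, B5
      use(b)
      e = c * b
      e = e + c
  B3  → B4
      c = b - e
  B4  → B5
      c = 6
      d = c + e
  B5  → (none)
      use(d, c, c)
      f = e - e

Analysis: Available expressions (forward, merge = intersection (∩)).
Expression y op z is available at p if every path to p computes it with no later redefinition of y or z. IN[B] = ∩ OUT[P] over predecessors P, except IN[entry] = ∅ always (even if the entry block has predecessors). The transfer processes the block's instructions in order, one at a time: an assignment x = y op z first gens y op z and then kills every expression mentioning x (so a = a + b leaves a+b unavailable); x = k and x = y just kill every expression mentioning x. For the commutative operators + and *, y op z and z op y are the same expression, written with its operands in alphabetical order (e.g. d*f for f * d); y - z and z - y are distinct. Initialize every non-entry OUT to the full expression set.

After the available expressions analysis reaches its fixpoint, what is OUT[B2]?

Answer: {b*b, b*c}

Derivation:
Fixpoint table:
  B0:   IN={}   OUT={}
  B1:   IN={}   OUT={b*b}
  B2:   IN={b*b}   OUT={b*b, b*c}
  B3:   IN={b*b, b*c}   OUT={b*b, b-e}
  B4:   IN={b*b, b-e}   OUT={b*b, b-e, c+e}
  B5:   IN={b*b}   OUT={b*b, e-e}

Merge at B2: IN[B2] = OUT[B1] = {b*b}
Applying B2's transfer function to that IN value gives OUT[B2] (row B2 above).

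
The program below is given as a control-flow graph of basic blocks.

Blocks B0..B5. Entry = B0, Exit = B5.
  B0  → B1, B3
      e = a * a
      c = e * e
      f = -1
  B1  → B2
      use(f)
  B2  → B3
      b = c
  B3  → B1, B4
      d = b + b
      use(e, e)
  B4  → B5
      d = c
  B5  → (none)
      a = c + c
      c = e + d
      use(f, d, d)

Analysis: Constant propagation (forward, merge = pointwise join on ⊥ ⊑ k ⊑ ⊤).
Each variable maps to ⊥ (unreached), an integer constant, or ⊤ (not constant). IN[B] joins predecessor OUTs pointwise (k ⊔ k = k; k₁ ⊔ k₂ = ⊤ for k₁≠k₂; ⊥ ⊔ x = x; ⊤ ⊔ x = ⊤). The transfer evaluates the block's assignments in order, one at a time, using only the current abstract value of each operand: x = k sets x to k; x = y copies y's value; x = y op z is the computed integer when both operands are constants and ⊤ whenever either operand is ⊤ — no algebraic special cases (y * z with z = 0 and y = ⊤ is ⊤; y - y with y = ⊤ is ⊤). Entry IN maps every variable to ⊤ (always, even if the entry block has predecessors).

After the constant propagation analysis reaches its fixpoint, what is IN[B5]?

Answer: {a: ⊤, b: ⊤, c: ⊤, d: ⊤, e: ⊤, f: -1}

Working:
Per-block solution:
  B0:   IN=(all ⊤)   OUT={f:-1; rest ⊤}
  B1:   IN={f:-1; rest ⊤}   OUT={f:-1; rest ⊤}
  B2:   IN={f:-1; rest ⊤}   OUT={f:-1; rest ⊤}
  B3:   IN={f:-1; rest ⊤}   OUT={f:-1; rest ⊤}
  B4:   IN={f:-1; rest ⊤}   OUT={f:-1; rest ⊤}
  B5:   IN={f:-1; rest ⊤}   OUT={f:-1; rest ⊤}

Merge at B5: IN[B5] = OUT[B4] = {a: ⊤, b: ⊤, c: ⊤, d: ⊤, e: ⊤, f: -1}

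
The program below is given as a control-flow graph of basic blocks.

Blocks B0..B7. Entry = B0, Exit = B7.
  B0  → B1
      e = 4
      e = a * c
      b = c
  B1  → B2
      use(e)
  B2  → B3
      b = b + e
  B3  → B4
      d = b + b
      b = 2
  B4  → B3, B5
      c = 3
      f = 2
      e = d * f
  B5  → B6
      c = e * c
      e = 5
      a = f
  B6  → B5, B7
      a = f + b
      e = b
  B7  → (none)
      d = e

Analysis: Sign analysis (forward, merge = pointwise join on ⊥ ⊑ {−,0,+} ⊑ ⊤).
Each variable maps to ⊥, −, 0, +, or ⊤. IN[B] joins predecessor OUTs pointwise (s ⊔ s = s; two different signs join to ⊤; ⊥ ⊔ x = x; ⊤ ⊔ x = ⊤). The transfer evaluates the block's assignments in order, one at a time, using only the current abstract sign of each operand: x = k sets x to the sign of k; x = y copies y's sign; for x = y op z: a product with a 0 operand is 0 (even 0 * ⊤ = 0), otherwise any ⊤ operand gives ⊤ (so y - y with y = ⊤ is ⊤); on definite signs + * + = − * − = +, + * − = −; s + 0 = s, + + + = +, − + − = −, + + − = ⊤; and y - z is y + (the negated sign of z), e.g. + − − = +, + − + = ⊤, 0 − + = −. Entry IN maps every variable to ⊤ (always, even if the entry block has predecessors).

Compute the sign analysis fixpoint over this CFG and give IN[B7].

Fixpoint table:
  B0:   IN=(all ⊤)   OUT=(all ⊤)
  B1:   IN=(all ⊤)   OUT=(all ⊤)
  B2:   IN=(all ⊤)   OUT=(all ⊤)
  B3:   IN=(all ⊤)   OUT={b:+; rest ⊤}
  B4:   IN={b:+; rest ⊤}   OUT={b:+, c:+, f:+; rest ⊤}
  B5:   IN={b:+, f:+; rest ⊤}   OUT={a:+, b:+, e:+, f:+; rest ⊤}
  B6:   IN={a:+, b:+, e:+, f:+; rest ⊤}   OUT={a:+, b:+, e:+, f:+; rest ⊤}
  B7:   IN={a:+, b:+, e:+, f:+; rest ⊤}   OUT={a:+, b:+, d:+, e:+, f:+; rest ⊤}

Merge at B7: IN[B7] = OUT[B6] = {a: +, b: +, c: ⊤, d: ⊤, e: +, f: +}

Answer: {a: +, b: +, c: ⊤, d: ⊤, e: +, f: +}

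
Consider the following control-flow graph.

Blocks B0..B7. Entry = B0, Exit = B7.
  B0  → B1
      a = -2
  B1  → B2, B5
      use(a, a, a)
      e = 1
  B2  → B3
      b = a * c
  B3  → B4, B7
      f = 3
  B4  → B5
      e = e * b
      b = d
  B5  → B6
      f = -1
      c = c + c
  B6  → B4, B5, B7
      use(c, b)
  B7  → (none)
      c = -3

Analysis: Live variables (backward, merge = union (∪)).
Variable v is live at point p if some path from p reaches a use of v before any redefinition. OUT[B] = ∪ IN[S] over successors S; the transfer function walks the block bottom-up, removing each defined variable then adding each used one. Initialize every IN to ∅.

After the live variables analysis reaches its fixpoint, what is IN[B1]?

Answer: {a, b, c, d}

Derivation:
Fixpoint table:
  B0:  IN={b, c, d}  OUT={a, b, c, d}
  B1:  IN={a, b, c, d}  OUT={a, b, c, d, e}
  B2:  IN={a, c, d, e}  OUT={b, c, d, e}
  B3:  IN={b, c, d, e}  OUT={b, c, d, e}
  B4:  IN={b, c, d, e}  OUT={b, c, d, e}
  B5:  IN={b, c, d, e}  OUT={b, c, d, e}
  B6:  IN={b, c, d, e}  OUT={b, c, d, e}
  B7:  IN={}  OUT={}

Merge at B1: OUT[B1] = IN[B2] ⊔ IN[B5] = {a, b, c, d, e}
Applying B1's transfer function to that OUT value gives IN[B1] (row B1 above).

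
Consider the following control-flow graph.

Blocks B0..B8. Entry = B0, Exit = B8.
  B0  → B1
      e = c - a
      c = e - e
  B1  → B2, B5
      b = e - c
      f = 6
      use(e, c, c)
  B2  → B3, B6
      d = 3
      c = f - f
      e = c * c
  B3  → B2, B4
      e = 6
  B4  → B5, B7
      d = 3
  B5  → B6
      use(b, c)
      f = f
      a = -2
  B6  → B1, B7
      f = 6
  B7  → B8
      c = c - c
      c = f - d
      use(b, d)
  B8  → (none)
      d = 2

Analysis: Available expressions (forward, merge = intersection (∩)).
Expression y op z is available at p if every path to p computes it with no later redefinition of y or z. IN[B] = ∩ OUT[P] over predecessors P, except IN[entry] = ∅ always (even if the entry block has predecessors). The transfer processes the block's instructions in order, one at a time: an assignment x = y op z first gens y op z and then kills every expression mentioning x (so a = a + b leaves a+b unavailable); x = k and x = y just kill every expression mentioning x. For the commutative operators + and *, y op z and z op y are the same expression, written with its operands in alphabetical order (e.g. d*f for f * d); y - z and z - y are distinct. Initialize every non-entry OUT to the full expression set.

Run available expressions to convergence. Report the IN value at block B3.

Fixpoint table:
  B0:   IN={}   OUT={e-e}
  B1:   IN={}   OUT={e-c}
  B2:   IN={}   OUT={c*c, f-f}
  B3:   IN={c*c, f-f}   OUT={c*c, f-f}
  B4:   IN={c*c, f-f}   OUT={c*c, f-f}
  B5:   IN={}   OUT={}
  B6:   IN={}   OUT={}
  B7:   IN={}   OUT={f-d}
  B8:   IN={f-d}   OUT={}

Merge at B3: IN[B3] = OUT[B2] = {c*c, f-f}

Answer: {c*c, f-f}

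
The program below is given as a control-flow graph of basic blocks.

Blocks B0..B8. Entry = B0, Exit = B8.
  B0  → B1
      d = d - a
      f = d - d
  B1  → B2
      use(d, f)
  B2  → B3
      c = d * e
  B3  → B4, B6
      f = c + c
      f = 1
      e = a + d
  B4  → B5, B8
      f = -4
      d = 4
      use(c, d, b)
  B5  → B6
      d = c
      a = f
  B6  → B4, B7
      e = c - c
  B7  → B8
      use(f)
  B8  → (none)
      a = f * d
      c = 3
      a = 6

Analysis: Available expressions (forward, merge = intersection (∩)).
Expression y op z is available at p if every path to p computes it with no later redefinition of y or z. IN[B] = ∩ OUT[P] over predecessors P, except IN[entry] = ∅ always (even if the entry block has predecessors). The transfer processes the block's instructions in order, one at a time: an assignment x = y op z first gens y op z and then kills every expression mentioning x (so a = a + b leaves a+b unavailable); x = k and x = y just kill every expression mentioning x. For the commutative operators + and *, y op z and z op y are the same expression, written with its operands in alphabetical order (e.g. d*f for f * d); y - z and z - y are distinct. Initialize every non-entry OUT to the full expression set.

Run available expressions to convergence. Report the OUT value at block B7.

Answer: {c+c, c-c}

Working:
Converged values:
  B0:   IN={}   OUT={d-d}
  B1:   IN={d-d}   OUT={d-d}
  B2:   IN={d-d}   OUT={d*e, d-d}
  B3:   IN={d*e, d-d}   OUT={a+d, c+c, d-d}
  B4:   IN={c+c}   OUT={c+c}
  B5:   IN={c+c}   OUT={c+c}
  B6:   IN={c+c}   OUT={c+c, c-c}
  B7:   IN={c+c, c-c}   OUT={c+c, c-c}
  B8:   IN={c+c}   OUT={d*f}

Merge at B7: IN[B7] = OUT[B6] = {c+c, c-c}
Applying B7's transfer function to that IN value gives OUT[B7] (row B7 above).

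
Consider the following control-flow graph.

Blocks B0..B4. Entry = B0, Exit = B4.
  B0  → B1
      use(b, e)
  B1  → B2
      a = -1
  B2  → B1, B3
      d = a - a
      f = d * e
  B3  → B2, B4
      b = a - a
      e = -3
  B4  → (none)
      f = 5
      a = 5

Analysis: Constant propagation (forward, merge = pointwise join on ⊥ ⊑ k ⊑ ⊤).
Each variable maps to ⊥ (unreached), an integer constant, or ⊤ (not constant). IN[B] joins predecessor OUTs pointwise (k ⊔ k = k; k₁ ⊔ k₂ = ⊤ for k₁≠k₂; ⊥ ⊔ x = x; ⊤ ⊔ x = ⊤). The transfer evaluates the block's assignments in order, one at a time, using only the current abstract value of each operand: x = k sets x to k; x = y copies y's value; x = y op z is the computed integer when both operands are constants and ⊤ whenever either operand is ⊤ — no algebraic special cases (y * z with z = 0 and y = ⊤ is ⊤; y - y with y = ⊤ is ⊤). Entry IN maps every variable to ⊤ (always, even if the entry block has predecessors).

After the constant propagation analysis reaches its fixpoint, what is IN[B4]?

Per-block solution:
  B0: | IN=(all ⊤) | OUT=(all ⊤)
  B1: | IN=(all ⊤) | OUT={a:-1; rest ⊤}
  B2: | IN={a:-1; rest ⊤} | OUT={a:-1, d:0; rest ⊤}
  B3: | IN={a:-1, d:0; rest ⊤} | OUT={a:-1, b:0, d:0, e:-3; rest ⊤}
  B4: | IN={a:-1, b:0, d:0, e:-3; rest ⊤} | OUT={a:5, b:0, d:0, e:-3, f:5; rest ⊤}

Merge at B4: IN[B4] = OUT[B3] = {a: -1, b: 0, c: ⊤, d: 0, e: -3, f: ⊤}

Answer: {a: -1, b: 0, c: ⊤, d: 0, e: -3, f: ⊤}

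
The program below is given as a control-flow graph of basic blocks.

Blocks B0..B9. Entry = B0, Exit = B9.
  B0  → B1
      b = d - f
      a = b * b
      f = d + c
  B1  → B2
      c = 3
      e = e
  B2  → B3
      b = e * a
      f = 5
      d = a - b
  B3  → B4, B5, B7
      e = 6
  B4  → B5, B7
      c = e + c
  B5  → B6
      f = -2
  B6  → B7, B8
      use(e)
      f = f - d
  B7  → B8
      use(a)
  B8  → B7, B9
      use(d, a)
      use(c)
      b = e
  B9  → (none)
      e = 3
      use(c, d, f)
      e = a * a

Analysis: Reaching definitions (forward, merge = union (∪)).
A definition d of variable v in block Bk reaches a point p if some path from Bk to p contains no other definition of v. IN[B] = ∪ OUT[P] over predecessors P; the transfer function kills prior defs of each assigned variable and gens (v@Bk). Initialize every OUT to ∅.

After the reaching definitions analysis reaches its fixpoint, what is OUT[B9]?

Fixpoint table:
  B0: | IN={} | OUT={a@B0, b@B0, f@B0}
  B1: | IN={a@B0, b@B0, f@B0} | OUT={a@B0, b@B0, c@B1, e@B1, f@B0}
  B2: | IN={a@B0, b@B0, c@B1, e@B1, f@B0} | OUT={a@B0, b@B2, c@B1, d@B2, e@B1, f@B2}
  B3: | IN={a@B0, b@B2, c@B1, d@B2, e@B1, f@B2} | OUT={a@B0, b@B2, c@B1, d@B2, e@B3, f@B2}
  B4: | IN={a@B0, b@B2, c@B1, d@B2, e@B3, f@B2} | OUT={a@B0, b@B2, c@B4, d@B2, e@B3, f@B2}
  B5: | IN={a@B0, b@B2, c@B1, c@B4, d@B2, e@B3, f@B2} | OUT={a@B0, b@B2, c@B1, c@B4, d@B2, e@B3, f@B5}
  B6: | IN={a@B0, b@B2, c@B1, c@B4, d@B2, e@B3, f@B5} | OUT={a@B0, b@B2, c@B1, c@B4, d@B2, e@B3, f@B6}
  B7: | IN={a@B0, b@B2, b@B8, c@B1, c@B4, d@B2, e@B3, f@B2, f@B6} | OUT={a@B0, b@B2, b@B8, c@B1, c@B4, d@B2, e@B3, f@B2, f@B6}
  B8: | IN={a@B0, b@B2, b@B8, c@B1, c@B4, d@B2, e@B3, f@B2, f@B6} | OUT={a@B0, b@B8, c@B1, c@B4, d@B2, e@B3, f@B2, f@B6}
  B9: | IN={a@B0, b@B8, c@B1, c@B4, d@B2, e@B3, f@B2, f@B6} | OUT={a@B0, b@B8, c@B1, c@B4, d@B2, e@B9, f@B2, f@B6}

Merge at B9: IN[B9] = OUT[B8] = {a@B0, b@B8, c@B1, c@B4, d@B2, e@B3, f@B2, f@B6}
Applying B9's transfer function to that IN value gives OUT[B9] (row B9 above).

Answer: {a@B0, b@B8, c@B1, c@B4, d@B2, e@B9, f@B2, f@B6}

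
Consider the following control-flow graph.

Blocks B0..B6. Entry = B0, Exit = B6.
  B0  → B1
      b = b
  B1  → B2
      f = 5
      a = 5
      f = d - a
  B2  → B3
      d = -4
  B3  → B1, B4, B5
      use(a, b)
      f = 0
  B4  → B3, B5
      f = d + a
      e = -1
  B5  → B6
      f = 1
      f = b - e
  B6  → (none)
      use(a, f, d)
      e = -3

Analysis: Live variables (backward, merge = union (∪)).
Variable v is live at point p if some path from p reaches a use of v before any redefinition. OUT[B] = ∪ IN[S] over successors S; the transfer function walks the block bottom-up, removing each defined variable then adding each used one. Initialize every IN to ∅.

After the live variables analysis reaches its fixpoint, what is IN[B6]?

Answer: {a, d, f}

Working:
Fixpoint table:
  B0:   IN={b, d, e}   OUT={b, d, e}
  B1:   IN={b, d, e}   OUT={a, b, e}
  B2:   IN={a, b, e}   OUT={a, b, d, e}
  B3:   IN={a, b, d, e}   OUT={a, b, d, e}
  B4:   IN={a, b, d}   OUT={a, b, d, e}
  B5:   IN={a, b, d, e}   OUT={a, d, f}
  B6:   IN={a, d, f}   OUT={}

B6 is the boundary node: OUT[B6] = {}
Applying B6's transfer function to that OUT value gives IN[B6] (row B6 above).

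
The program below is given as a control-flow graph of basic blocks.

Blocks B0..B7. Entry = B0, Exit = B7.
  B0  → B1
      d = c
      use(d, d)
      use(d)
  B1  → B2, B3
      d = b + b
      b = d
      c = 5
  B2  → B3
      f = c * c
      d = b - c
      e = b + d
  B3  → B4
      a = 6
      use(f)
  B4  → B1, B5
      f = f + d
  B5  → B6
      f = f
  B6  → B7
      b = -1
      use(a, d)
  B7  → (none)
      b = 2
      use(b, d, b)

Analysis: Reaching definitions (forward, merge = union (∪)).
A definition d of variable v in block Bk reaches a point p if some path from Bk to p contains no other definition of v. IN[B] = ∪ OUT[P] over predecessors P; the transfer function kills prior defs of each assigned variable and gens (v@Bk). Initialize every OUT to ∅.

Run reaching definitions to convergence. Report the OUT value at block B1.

Answer: {a@B3, b@B1, c@B1, d@B1, e@B2, f@B4}

Working:
Fixpoint table:
  B0:   IN={}   OUT={d@B0}
  B1:   IN={a@B3, b@B1, c@B1, d@B0, d@B1, d@B2, e@B2, f@B4}   OUT={a@B3, b@B1, c@B1, d@B1, e@B2, f@B4}
  B2:   IN={a@B3, b@B1, c@B1, d@B1, e@B2, f@B4}   OUT={a@B3, b@B1, c@B1, d@B2, e@B2, f@B2}
  B3:   IN={a@B3, b@B1, c@B1, d@B1, d@B2, e@B2, f@B2, f@B4}   OUT={a@B3, b@B1, c@B1, d@B1, d@B2, e@B2, f@B2, f@B4}
  B4:   IN={a@B3, b@B1, c@B1, d@B1, d@B2, e@B2, f@B2, f@B4}   OUT={a@B3, b@B1, c@B1, d@B1, d@B2, e@B2, f@B4}
  B5:   IN={a@B3, b@B1, c@B1, d@B1, d@B2, e@B2, f@B4}   OUT={a@B3, b@B1, c@B1, d@B1, d@B2, e@B2, f@B5}
  B6:   IN={a@B3, b@B1, c@B1, d@B1, d@B2, e@B2, f@B5}   OUT={a@B3, b@B6, c@B1, d@B1, d@B2, e@B2, f@B5}
  B7:   IN={a@B3, b@B6, c@B1, d@B1, d@B2, e@B2, f@B5}   OUT={a@B3, b@B7, c@B1, d@B1, d@B2, e@B2, f@B5}

Merge at B1: IN[B1] = OUT[B0] ⊔ OUT[B4] = {a@B3, b@B1, c@B1, d@B0, d@B1, d@B2, e@B2, f@B4}
Applying B1's transfer function to that IN value gives OUT[B1] (row B1 above).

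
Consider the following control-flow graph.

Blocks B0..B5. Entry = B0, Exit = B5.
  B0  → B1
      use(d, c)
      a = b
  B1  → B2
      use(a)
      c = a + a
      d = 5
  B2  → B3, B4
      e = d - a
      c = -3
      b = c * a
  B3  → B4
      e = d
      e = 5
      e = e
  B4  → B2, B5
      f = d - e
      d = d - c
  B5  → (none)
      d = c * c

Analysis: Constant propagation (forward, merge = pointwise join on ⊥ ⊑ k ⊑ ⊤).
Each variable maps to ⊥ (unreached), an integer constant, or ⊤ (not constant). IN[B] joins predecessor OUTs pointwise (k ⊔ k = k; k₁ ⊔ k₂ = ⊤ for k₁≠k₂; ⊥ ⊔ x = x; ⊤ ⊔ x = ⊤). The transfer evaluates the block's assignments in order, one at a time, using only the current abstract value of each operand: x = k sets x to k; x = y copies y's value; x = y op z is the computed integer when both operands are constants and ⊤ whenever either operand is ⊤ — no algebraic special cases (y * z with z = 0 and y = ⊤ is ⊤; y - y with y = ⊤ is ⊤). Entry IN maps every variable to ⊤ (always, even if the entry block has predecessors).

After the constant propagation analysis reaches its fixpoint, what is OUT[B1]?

Fixpoint table:
  B0:  IN=(all ⊤)  OUT=(all ⊤)
  B1:  IN=(all ⊤)  OUT={d:5; rest ⊤}
  B2:  IN=(all ⊤)  OUT={c:-3; rest ⊤}
  B3:  IN={c:-3; rest ⊤}  OUT={c:-3, e:5; rest ⊤}
  B4:  IN={c:-3; rest ⊤}  OUT={c:-3; rest ⊤}
  B5:  IN={c:-3; rest ⊤}  OUT={c:-3, d:9; rest ⊤}

Merge at B1: IN[B1] = OUT[B0] = {a: ⊤, b: ⊤, c: ⊤, d: ⊤, e: ⊤, f: ⊤}
Applying B1's transfer function to that IN value gives OUT[B1] (row B1 above).

Answer: {a: ⊤, b: ⊤, c: ⊤, d: 5, e: ⊤, f: ⊤}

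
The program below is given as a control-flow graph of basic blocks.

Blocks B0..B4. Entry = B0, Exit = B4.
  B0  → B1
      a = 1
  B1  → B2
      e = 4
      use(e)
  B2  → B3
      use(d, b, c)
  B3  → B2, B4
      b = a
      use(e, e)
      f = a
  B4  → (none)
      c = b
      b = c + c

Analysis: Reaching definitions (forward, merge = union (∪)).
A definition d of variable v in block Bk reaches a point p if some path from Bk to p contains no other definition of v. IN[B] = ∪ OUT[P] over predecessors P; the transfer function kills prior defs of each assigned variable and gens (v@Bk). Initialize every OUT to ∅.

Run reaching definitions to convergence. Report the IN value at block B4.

Answer: {a@B0, b@B3, e@B1, f@B3}

Derivation:
Per-block solution:
  B0: | IN={} | OUT={a@B0}
  B1: | IN={a@B0} | OUT={a@B0, e@B1}
  B2: | IN={a@B0, b@B3, e@B1, f@B3} | OUT={a@B0, b@B3, e@B1, f@B3}
  B3: | IN={a@B0, b@B3, e@B1, f@B3} | OUT={a@B0, b@B3, e@B1, f@B3}
  B4: | IN={a@B0, b@B3, e@B1, f@B3} | OUT={a@B0, b@B4, c@B4, e@B1, f@B3}

Merge at B4: IN[B4] = OUT[B3] = {a@B0, b@B3, e@B1, f@B3}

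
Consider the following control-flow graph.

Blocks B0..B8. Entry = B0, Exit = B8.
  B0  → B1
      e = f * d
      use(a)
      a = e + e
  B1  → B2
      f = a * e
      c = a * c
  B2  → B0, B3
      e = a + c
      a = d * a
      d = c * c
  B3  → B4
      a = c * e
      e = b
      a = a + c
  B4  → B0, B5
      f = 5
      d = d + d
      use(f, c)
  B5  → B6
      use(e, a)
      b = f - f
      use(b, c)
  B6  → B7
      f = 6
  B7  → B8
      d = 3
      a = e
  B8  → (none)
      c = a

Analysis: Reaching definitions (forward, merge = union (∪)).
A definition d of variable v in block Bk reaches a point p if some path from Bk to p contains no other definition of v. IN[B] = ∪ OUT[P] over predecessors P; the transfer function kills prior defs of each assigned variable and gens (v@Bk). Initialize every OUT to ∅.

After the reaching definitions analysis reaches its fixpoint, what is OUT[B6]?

Converged values:
  B0:  IN={a@B2, a@B3, c@B1, d@B2, d@B4, e@B2, e@B3, f@B1, f@B4}  OUT={a@B0, c@B1, d@B2, d@B4, e@B0, f@B1, f@B4}
  B1:  IN={a@B0, c@B1, d@B2, d@B4, e@B0, f@B1, f@B4}  OUT={a@B0, c@B1, d@B2, d@B4, e@B0, f@B1}
  B2:  IN={a@B0, c@B1, d@B2, d@B4, e@B0, f@B1}  OUT={a@B2, c@B1, d@B2, e@B2, f@B1}
  B3:  IN={a@B2, c@B1, d@B2, e@B2, f@B1}  OUT={a@B3, c@B1, d@B2, e@B3, f@B1}
  B4:  IN={a@B3, c@B1, d@B2, e@B3, f@B1}  OUT={a@B3, c@B1, d@B4, e@B3, f@B4}
  B5:  IN={a@B3, c@B1, d@B4, e@B3, f@B4}  OUT={a@B3, b@B5, c@B1, d@B4, e@B3, f@B4}
  B6:  IN={a@B3, b@B5, c@B1, d@B4, e@B3, f@B4}  OUT={a@B3, b@B5, c@B1, d@B4, e@B3, f@B6}
  B7:  IN={a@B3, b@B5, c@B1, d@B4, e@B3, f@B6}  OUT={a@B7, b@B5, c@B1, d@B7, e@B3, f@B6}
  B8:  IN={a@B7, b@B5, c@B1, d@B7, e@B3, f@B6}  OUT={a@B7, b@B5, c@B8, d@B7, e@B3, f@B6}

Merge at B6: IN[B6] = OUT[B5] = {a@B3, b@B5, c@B1, d@B4, e@B3, f@B4}
Applying B6's transfer function to that IN value gives OUT[B6] (row B6 above).

Answer: {a@B3, b@B5, c@B1, d@B4, e@B3, f@B6}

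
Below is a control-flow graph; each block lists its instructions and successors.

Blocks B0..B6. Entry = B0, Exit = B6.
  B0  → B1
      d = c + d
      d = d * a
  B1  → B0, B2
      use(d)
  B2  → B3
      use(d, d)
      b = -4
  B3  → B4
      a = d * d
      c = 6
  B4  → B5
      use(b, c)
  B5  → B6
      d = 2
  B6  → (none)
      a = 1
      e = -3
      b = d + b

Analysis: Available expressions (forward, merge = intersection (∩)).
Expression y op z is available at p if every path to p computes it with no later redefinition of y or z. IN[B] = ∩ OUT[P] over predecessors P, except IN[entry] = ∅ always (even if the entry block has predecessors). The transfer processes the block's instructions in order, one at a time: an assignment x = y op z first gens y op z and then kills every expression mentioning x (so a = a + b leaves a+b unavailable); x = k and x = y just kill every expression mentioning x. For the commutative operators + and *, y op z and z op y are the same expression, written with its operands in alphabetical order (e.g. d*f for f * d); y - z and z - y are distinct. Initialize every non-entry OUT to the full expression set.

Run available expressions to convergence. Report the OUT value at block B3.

Answer: {d*d}

Working:
Per-block solution:
  B0:   IN={}   OUT={}
  B1:   IN={}   OUT={}
  B2:   IN={}   OUT={}
  B3:   IN={}   OUT={d*d}
  B4:   IN={d*d}   OUT={d*d}
  B5:   IN={d*d}   OUT={}
  B6:   IN={}   OUT={}

Merge at B3: IN[B3] = OUT[B2] = {}
Applying B3's transfer function to that IN value gives OUT[B3] (row B3 above).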